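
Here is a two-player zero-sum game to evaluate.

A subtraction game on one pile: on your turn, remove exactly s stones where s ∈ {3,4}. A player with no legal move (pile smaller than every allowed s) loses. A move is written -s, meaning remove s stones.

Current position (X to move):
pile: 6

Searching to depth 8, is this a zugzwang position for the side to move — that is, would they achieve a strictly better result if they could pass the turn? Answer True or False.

[6] X move#1: -3:-1/3, -4:+1/2*
[2] end (terminal -1, O#2); searched 6 to 8
if X skipped the turn, O would face:
~ [6] O move#1: -3:-1/3, -4:+1/2*
~ [2] end (terminal -1, X#2); searched 6 to 8
compare (X): move=+1 vs pass=-1

zugzwang(6, X) = False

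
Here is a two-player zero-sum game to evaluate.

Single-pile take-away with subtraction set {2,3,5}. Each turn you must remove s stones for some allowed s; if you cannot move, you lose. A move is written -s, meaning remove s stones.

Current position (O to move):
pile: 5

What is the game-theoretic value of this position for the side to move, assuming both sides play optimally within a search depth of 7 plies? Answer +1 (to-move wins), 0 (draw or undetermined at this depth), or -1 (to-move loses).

[5] O move#1: -2:-1/3, -3:-1/2, -5:+1/0*
[0] end (terminal -1, X#2); searched 5 to 7

value(5, O) = +1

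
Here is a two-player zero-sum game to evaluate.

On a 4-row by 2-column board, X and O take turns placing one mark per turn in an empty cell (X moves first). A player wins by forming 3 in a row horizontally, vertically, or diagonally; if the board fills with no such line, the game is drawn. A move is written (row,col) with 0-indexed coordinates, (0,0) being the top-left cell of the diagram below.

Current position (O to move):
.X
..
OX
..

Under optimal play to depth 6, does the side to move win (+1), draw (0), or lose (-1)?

value(.X/../OX/.., O) = 0

p1 O@[.X/../OX/..]: (0,0)[OX/../OX/..]-1 (1,0)[.X/O./OX/..]-1 (1,1)[.X/.O/OX/..]+0* (3,0)[.X/../OX/O.]-1 (3,1)[.X/../OX/.O]-1
p2 X@[.X/.O/OX/..]: (0,0)[XX/.O/OX/..]+0* (1,0)[.X/XO/OX/..]+0 (3,0)[.X/.O/OX/X.]+0 (3,1)[.X/.O/OX/.X]-1
p3 O@[XX/.O/OX/..]: (1,0)[XX/OO/OX/..]+0* (3,0)[XX/.O/OX/O.]+0 (3,1)[XX/.O/OX/.O]+0
p4 X@[XX/OO/OX/..]: (3,0)[XX/OO/OX/X.]+0* (3,1)[XX/OO/OX/.X]-1
p5 O@[XX/OO/OX/X.]: (3,1)[XX/OO/OX/XO]+0*
p6 X@[XX/OO/OX/XO] terminal +0; root [.X/../OX/..] d6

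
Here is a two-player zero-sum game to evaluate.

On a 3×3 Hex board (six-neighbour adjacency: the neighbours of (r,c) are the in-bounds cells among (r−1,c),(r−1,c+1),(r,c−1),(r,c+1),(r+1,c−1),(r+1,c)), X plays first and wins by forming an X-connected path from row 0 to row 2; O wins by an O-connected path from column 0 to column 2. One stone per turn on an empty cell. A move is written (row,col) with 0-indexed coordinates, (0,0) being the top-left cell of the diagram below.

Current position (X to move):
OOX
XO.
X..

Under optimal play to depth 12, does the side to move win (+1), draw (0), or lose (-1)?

p1 X@[OOX/XO./X..]: (1,2)[OOX/XOX/X..]+1* (2,1)[OOX/XO./XX.]-1 (2,2)[OOX/XO./X.X]-1
p2 O@[OOX/XOX/X..]: (2,1)[OOX/XOX/XO.]-1* (2,2)[OOX/XOX/X.O]-1
p3 X@[OOX/XOX/XO.]: (2,2)[OOX/XOX/XOX]+1*
p4 O@[OOX/XOX/XOX] terminal -1; root [OOX/XO./X..] d12

value(OOX/XO./X.., X) = +1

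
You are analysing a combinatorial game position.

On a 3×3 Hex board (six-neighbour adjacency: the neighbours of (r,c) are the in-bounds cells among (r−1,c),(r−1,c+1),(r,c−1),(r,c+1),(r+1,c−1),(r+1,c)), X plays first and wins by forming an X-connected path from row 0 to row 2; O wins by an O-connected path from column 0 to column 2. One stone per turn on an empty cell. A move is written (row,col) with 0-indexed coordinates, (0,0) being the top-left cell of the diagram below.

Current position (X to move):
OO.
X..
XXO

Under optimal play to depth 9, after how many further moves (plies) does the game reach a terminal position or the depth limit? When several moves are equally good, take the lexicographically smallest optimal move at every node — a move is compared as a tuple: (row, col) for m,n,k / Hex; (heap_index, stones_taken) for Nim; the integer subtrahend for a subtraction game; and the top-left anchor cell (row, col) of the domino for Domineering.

PV length from [OO./X../XXO]: 3 plies

ply 1, X at OO./X../XXO | (0,2)=+1→OOX/X../XXO*; (1,1)=-1→OO./XX./XXO; (1,2)=-1→OO./X.X/XXO
ply 2, O at OOX/X../XXO | (1,1)=-1→OOX/XO./XXO*; (1,2)=-1→OOX/X.O/XXO
ply 3, X at OOX/XO./XXO | (1,2)=+1→OOX/XOX/XXO*
ply 4: OOX/XOX/XXO is terminal -1 (O); from OO./X../XXO depth 9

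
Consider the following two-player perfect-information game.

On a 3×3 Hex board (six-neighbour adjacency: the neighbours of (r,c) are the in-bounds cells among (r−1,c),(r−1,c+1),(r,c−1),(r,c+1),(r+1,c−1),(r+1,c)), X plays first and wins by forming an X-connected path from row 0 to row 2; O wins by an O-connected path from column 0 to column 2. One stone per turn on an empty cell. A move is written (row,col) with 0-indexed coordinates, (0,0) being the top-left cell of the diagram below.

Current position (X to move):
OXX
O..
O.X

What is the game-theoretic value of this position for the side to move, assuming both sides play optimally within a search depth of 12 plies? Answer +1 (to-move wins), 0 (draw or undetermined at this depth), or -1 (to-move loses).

ply 1, X at OXX/O../O.X | (1,1)=+1→OXX/OX./O.X*; (1,2)=+1→OXX/O.X/O.X; (2,1)=+1→OXX/O../OXX
ply 2, O at OXX/OX./O.X | (1,2)=-1→OXX/OXO/O.X*; (2,1)=-1→OXX/OX./OOX
ply 3, X at OXX/OXO/O.X | (2,1)=+1→OXX/OXO/OXX*
ply 4: OXX/OXO/OXX is terminal -1 (O); from OXX/O../O.X depth 12

value(OXX/O../O.X, X) = +1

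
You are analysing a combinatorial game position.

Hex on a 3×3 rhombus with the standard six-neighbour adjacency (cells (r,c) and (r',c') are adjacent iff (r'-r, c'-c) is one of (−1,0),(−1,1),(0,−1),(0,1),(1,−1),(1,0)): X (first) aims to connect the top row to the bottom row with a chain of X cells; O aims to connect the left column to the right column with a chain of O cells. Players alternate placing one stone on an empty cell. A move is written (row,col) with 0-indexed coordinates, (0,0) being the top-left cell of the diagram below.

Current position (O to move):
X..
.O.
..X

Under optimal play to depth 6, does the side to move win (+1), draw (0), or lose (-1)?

[X../.O./..X] O move#1: (0,1):+1/XO./.O./..X*, (0,2):+1/X.O/.O./..X, (1,0):+1/X../OO./..X, (1,2):+1/X../.OO/..X, (2,0):+1/X../.O./O.X, (2,1):+1/X../.O./.OX
[XO./.O./..X] X move#2: (0,2):-1/XOX/.O./..X*, (1,0):-1/XO./XO./..X, (1,2):-1/XO./.OX/..X, (2,0):-1/XO./.O./X.X, (2,1):-1/XO./.O./.XX
[XOX/.O./..X] O move#3: (1,0):-1/XOX/OO./..X, (1,2):+1/XOX/.OO/..X*, (2,0):-1/XOX/.O./O.X, (2,1):-1/XOX/.O./.OX
[XOX/.OO/..X] X move#4: (1,0):-1/XOX/XOO/..X*, (2,0):-1/XOX/.OO/X.X, (2,1):-1/XOX/.OO/.XX
[XOX/XOO/..X] O move#5: (2,0):+1/XOX/XOO/O.X*, (2,1):-1/XOX/XOO/.OX
[XOX/XOO/O.X] end (terminal -1, X#6); searched X../.O./..X to 6

value(X../.O./..X, O) = +1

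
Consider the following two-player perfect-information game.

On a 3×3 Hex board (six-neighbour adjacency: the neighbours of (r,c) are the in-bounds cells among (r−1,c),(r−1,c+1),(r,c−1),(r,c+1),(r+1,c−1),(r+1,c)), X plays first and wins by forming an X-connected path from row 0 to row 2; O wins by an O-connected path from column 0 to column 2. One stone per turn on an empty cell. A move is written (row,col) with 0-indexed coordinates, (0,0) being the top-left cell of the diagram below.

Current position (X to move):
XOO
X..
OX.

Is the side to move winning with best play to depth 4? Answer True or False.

ply 1, X at XOO/X../OX. | (1,1)=+1→XOO/XX./OX.*; (1,2)=-1→XOO/X.X/OX.; (2,2)=-1→XOO/X../OXX
ply 2: XOO/XX./OX. is terminal -1 (O); from XOO/X../OX. depth 4

X winning at [XOO/X../OX.]: True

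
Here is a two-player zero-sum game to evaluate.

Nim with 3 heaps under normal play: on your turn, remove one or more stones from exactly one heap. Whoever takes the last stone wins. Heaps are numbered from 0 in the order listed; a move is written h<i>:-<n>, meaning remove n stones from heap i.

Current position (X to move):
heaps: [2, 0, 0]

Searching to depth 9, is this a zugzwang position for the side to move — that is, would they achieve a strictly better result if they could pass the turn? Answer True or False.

zugzwang((2,0,0), X) = False

ply 1, X at (2,0,0) | h0:-1=-1→(1,0,0); h0:-2=+1→(0,0,0)*
ply 2: (0,0,0) is terminal -1 (O); from (2,0,0) depth 9
pass branch (O moves first from the same position):
  | ply 1, O at (2,0,0) | h0:-1=-1→(1,0,0); h0:-2=+1→(0,0,0)*
  | ply 2: (0,0,0) is terminal -1 (X); from (2,0,0) depth 9
X moving scores +1; X passing scores -1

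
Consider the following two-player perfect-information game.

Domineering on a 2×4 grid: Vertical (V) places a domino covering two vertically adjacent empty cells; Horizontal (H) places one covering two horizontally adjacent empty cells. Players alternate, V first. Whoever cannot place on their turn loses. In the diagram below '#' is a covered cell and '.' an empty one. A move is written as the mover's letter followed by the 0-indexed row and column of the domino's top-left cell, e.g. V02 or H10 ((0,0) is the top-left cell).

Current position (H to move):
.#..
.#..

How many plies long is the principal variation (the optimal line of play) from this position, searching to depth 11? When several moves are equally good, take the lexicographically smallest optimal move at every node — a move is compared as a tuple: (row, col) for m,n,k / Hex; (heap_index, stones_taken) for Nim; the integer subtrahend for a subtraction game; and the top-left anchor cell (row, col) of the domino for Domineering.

[.#../.#..] H move#1: H02:+1/.###/.#..*, H12:+1/.#../.###
[.###/.#..] V move#2: V00:-1/####/##..*
[####/##..] H move#3: H12:+1/####/####*
[####/####] end (terminal -1, V#4); searched .#../.#.. to 11

PV length from [.#../.#..]: 3 plies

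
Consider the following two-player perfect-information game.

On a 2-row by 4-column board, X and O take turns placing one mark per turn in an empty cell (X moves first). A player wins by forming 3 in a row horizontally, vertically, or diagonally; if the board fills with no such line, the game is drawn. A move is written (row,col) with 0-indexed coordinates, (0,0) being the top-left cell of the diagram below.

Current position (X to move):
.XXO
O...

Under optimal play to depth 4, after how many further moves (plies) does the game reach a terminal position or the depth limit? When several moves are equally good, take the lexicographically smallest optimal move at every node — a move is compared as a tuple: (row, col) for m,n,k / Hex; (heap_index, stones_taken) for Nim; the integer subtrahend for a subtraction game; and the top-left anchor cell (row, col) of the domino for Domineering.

p1 X@[.XXO/O...]: (0,0)[XXXO/O...]+1* (1,1)[.XXO/OX..]+0 (1,2)[.XXO/O.X.]+0 (1,3)[.XXO/O..X]+0
p2 O@[XXXO/O...] terminal -1; root [.XXO/O...] d4

PV length from [.XXO/O...]: 1 ply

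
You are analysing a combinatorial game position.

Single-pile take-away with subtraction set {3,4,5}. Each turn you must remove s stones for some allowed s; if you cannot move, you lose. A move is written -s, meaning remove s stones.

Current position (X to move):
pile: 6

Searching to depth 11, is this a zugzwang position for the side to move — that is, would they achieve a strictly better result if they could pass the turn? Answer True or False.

[6] X move#1: -3:-1/3, -4:+1/2*, -5:+1/1
[2] end (terminal -1, O#2); searched 6 to 11
suppose X passes — search the same position with O to move:
pass> [6] O move#1: -3:-1/3, -4:+1/2*, -5:+1/1
pass> [2] end (terminal -1, X#2); searched 6 to 11
for X: play +1, pass -1

zugzwang(6, X) = False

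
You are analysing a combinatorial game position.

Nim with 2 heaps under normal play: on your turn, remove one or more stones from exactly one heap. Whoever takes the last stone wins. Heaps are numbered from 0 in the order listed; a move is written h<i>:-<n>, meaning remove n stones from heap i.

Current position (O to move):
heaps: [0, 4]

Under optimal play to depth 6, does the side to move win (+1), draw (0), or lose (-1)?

value((0,4), O) = +1

p1 O@[(0,4)]: h1:-1[(0,3)]-1 h1:-2[(0,2)]-1 h1:-3[(0,1)]-1 h1:-4[(0,0)]+1*
p2 X@[(0,0)] terminal -1; root [(0,4)] d6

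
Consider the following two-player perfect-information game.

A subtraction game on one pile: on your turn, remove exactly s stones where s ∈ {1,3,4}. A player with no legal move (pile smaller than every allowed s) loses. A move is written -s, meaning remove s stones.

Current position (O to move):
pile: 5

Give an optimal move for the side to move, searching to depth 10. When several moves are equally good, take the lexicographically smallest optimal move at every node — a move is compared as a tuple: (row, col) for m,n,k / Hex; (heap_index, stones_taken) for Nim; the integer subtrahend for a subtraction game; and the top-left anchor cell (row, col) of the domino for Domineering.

[5] O move#1: -1:-1/4, -3:+1/2*, -4:-1/1
[2] X move#2: -1:-1/1*
[1] O move#3: -1:+1/0*
[0] end (terminal -1, X#4); searched 5 to 10

O's best at [5]: -3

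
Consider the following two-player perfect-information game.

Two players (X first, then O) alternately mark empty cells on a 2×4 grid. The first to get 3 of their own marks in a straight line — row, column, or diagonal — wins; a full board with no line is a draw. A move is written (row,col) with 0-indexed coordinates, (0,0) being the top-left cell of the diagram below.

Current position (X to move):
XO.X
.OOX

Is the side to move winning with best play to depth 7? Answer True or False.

X winning at [XO.X/.OOX]: False

ply 1, X at XO.X/.OOX | (0,2)=-1→XOXX/.OOX; (1,0)=+0→XO.X/XOOX*
ply 2, O at XO.X/XOOX | (0,2)=+0→XOOX/XOOX*
ply 3: XOOX/XOOX is terminal +0 (X); from XO.X/.OOX depth 7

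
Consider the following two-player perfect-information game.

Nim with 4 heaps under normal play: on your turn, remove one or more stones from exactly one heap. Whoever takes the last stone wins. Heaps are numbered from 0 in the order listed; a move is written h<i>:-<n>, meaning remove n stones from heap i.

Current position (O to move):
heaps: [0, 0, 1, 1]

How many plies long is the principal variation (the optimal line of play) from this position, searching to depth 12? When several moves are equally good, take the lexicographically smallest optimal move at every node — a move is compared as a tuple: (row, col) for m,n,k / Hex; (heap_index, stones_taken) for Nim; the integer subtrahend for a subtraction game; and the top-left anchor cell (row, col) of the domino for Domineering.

p1 O@[(0,0,1,1)]: h2:-1[(0,0,0,1)]-1* h3:-1[(0,0,1,0)]-1
p2 X@[(0,0,0,1)]: h3:-1[(0,0,0,0)]+1*
p3 O@[(0,0,0,0)] terminal -1; root [(0,0,1,1)] d12

PV length from [(0,0,1,1)]: 2 plies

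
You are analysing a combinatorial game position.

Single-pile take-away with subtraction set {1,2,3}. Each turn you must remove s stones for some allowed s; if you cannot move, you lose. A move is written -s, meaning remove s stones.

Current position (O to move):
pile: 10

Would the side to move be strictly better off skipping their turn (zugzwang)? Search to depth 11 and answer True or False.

zugzwang(10, O) = False

[10] O move#1: -1:-1/9, -2:+1/8*, -3:-1/7
[8] X move#2: -1:-1/7*, -2:-1/6, -3:-1/5
[7] O move#3: -1:-1/6, -2:-1/5, -3:+1/4*
[4] X move#4: -1:-1/3*, -2:-1/2, -3:-1/1
[3] O move#5: -1:-1/2, -2:-1/1, -3:+1/0*
[0] end (terminal -1, X#6); searched 10 to 11
pass branch (X moves first from the same position):
  | [10] X move#1: -1:-1/9, -2:+1/8*, -3:-1/7
  | [8] O move#2: -1:-1/7*, -2:-1/6, -3:-1/5
  | [7] X move#3: -1:-1/6, -2:-1/5, -3:+1/4*
  | [4] O move#4: -1:-1/3*, -2:-1/2, -3:-1/1
  | [3] X move#5: -1:-1/2, -2:-1/1, -3:+1/0*
  | [0] end (terminal -1, O#6); searched 10 to 11
O moving scores +1; O passing scores -1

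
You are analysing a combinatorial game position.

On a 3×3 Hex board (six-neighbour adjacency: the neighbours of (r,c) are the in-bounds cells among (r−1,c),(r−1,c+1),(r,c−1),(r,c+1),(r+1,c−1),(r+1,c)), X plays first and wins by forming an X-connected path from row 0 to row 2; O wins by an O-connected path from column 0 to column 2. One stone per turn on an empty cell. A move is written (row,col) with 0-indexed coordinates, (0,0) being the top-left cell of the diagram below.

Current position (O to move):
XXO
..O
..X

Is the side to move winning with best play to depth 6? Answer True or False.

[XXO/..O/..X] O move#1: (1,0):-1/XXO/O.O/..X, (1,1):+1/XXO/.OO/..X*, (2,0):+1/XXO/..O/O.X, (2,1):-1/XXO/..O/.OX
[XXO/.OO/..X] X move#2: (1,0):-1/XXO/XOO/..X*, (2,0):-1/XXO/.OO/X.X, (2,1):-1/XXO/.OO/.XX
[XXO/XOO/..X] O move#3: (2,0):+1/XXO/XOO/O.X*, (2,1):-1/XXO/XOO/.OX
[XXO/XOO/O.X] end (terminal -1, X#4); searched XXO/..O/..X to 6

O winning at [XXO/..O/..X]: True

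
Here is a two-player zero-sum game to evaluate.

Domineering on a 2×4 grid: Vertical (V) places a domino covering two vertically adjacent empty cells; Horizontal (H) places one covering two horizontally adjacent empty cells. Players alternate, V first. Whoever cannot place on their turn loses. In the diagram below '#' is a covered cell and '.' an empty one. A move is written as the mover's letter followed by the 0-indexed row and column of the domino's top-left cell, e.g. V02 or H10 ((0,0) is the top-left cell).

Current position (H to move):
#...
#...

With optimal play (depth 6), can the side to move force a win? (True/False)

H winning at [#.../#...]: True

ply 1, H at #.../#... | H01=+1→###./#...*; H02=+1→#.##/#...; H11=+1→#.../###.; H12=+1→#.../#.##
ply 2, V at ###./#... | V03=-1→####/#..#*
ply 3, H at ####/#..# | H11=+1→####/####*
ply 4: ####/#### is terminal -1 (V); from #.../#... depth 6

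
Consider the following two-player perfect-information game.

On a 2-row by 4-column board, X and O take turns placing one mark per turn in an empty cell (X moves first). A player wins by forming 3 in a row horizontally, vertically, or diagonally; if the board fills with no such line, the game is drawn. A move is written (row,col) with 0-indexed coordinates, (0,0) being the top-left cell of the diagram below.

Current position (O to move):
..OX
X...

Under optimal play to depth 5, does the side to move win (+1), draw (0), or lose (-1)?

value(..OX/X..., O) = 0

p1 O@[..OX/X...]: (0,0)[O.OX/X...]+0* (0,1)[.OOX/X...]+0 (1,1)[..OX/XO..]+0 (1,2)[..OX/X.O.]+0 (1,3)[..OX/X..O]+0
p2 X@[O.OX/X...]: (0,1)[OXOX/X...]+0* (1,1)[O.OX/XX..]-1 (1,2)[O.OX/X.X.]-1 (1,3)[O.OX/X..X]-1
p3 O@[OXOX/X...]: (1,1)[OXOX/XO..]+0* (1,2)[OXOX/X.O.]+0 (1,3)[OXOX/X..O]+0
p4 X@[OXOX/XO..]: (1,2)[OXOX/XOX.]+0* (1,3)[OXOX/XO.X]+0
p5 O@[OXOX/XOX.]: (1,3)[OXOX/XOXO]+0*
p6 X@[OXOX/XOXO] terminal +0; root [..OX/X...] d5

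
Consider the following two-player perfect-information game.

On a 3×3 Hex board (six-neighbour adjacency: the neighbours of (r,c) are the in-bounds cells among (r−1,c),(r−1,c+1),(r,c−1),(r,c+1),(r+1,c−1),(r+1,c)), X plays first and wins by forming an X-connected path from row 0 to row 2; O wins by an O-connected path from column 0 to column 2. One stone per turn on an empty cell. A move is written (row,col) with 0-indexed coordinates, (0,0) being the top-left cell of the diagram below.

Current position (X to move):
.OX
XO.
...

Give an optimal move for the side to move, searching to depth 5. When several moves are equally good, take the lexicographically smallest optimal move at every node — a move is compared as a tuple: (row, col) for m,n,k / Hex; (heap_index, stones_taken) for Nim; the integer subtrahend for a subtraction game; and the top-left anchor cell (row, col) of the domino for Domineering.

p1 X@[.OX/XO./...]: (0,0)[XOX/XO./...]+1* (1,2)[.OX/XOX/...]+1 (2,0)[.OX/XO./X..]+1 (2,1)[.OX/XO./.X.]-1 (2,2)[.OX/XO./..X]-1
p2 O@[XOX/XO./...]: (1,2)[XOX/XOO/...]-1* (2,0)[XOX/XO./O..]-1 (2,1)[XOX/XO./.O.]-1 (2,2)[XOX/XO./..O]-1
p3 X@[XOX/XOO/...]: (2,0)[XOX/XOO/X..]+1* (2,1)[XOX/XOO/.X.]-1 (2,2)[XOX/XOO/..X]-1
p4 O@[XOX/XOO/X..] terminal -1; root [.OX/XO./...] d5

X's best at [.OX/XO./...]: (0,0)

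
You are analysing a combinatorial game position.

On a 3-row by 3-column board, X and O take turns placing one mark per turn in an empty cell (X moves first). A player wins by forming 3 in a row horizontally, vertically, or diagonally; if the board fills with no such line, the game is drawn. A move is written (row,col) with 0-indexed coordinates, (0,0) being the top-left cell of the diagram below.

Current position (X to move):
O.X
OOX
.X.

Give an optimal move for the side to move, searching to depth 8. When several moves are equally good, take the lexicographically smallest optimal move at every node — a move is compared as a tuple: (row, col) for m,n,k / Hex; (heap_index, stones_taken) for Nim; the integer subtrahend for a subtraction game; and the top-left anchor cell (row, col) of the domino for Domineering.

ply 1, X at O.X/OOX/.X. | (0,1)=-1→OXX/OOX/.X.; (2,0)=-1→O.X/OOX/XX.; (2,2)=+1→O.X/OOX/.XX*
ply 2: O.X/OOX/.XX is terminal -1 (O); from O.X/OOX/.X. depth 8

X's best at [O.X/OOX/.X.]: (2,2)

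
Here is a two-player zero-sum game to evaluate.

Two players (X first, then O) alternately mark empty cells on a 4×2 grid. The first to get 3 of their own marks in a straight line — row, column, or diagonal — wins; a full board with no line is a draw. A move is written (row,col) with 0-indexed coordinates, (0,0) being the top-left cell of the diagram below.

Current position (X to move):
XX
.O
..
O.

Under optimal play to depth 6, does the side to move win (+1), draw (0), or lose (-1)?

value(XX/.O/../O., X) = 0

[XX/.O/../O.] X move#1: (1,0):+0/XX/XO/../O.*, (2,0):+0/XX/.O/X./O., (2,1):+0/XX/.O/.X/O., (3,1):+0/XX/.O/../OX
[XX/XO/../O.] O move#2: (2,0):+0/XX/XO/O./O.*, (2,1):-1/XX/XO/.O/O., (3,1):-1/XX/XO/../OO
[XX/XO/O./O.] X move#3: (2,1):+0/XX/XO/OX/O.*, (3,1):+0/XX/XO/O./OX
[XX/XO/OX/O.] O move#4: (3,1):+0/XX/XO/OX/OO*
[XX/XO/OX/OO] end (terminal +0, X#5); searched XX/.O/../O. to 6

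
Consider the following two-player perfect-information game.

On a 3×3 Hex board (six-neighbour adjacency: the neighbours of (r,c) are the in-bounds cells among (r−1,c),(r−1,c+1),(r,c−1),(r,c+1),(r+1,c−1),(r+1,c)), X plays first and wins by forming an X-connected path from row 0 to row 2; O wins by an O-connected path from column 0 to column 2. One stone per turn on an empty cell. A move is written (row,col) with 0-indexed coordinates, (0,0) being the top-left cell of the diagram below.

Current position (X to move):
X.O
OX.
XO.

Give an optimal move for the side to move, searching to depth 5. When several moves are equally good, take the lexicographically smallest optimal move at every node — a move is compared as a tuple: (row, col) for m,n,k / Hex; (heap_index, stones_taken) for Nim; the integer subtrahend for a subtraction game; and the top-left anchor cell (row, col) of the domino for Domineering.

X's best at [X.O/OX./XO.]: (0,1)

p1 X@[X.O/OX./XO.]: (0,1)[XXO/OX./XO.]+1* (1,2)[X.O/OXX/XO.]-1 (2,2)[X.O/OX./XOX]-1
p2 O@[XXO/OX./XO.] terminal -1; root [X.O/OX./XO.] d5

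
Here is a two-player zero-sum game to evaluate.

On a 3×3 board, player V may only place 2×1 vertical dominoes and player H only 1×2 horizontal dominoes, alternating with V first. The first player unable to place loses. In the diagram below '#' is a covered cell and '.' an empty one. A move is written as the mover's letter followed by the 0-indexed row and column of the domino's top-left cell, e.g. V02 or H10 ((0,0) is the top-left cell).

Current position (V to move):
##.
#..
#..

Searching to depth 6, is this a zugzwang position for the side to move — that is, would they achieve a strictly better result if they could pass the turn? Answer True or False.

zugzwang(##./#../#.., V) = False

ply 1, V at ##./#../#.. | V02=-1→###/#.#/#..; V11=+1→##./##./##.*; V12=+1→##./#.#/#.#
ply 2: ##./##./##. is terminal -1 (H); from ##./#../#.. depth 6
suppose V passes — search the same position with H to move:
pass> ply 1, H at ##./#../#.. | H11=+1→##./###/#..*; H21=-1→##./#../###
pass> ply 2: ##./###/#.. is terminal -1 (V); from ##./#../#.. depth 6
for V: play +1, pass -1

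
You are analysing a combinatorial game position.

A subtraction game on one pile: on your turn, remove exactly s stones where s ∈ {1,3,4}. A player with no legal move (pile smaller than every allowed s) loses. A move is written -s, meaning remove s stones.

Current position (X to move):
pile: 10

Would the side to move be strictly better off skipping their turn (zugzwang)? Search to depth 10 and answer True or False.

[10] X move#1: -1:+1/9*, -3:+1/7, -4:-1/6
[9] O move#2: -1:-1/8*, -3:-1/6, -4:-1/5
[8] X move#3: -1:+1/7*, -3:-1/5, -4:-1/4
[7] O move#4: -1:-1/6*, -3:-1/4, -4:-1/3
[6] X move#5: -1:-1/5, -3:-1/3, -4:+1/2*
[2] O move#6: -1:-1/1*
[1] X move#7: -1:+1/0*
[0] end (terminal -1, O#8); searched 10 to 10
pass branch (O moves first from the same position):
  | [10] O move#1: -1:+1/9*, -3:+1/7, -4:-1/6
  | [9] X move#2: -1:-1/8*, -3:-1/6, -4:-1/5
  | [8] O move#3: -1:+1/7*, -3:-1/5, -4:-1/4
  | [7] X move#4: -1:-1/6*, -3:-1/4, -4:-1/3
  | [6] O move#5: -1:-1/5, -3:-1/3, -4:+1/2*
  | [2] X move#6: -1:-1/1*
  | [1] O move#7: -1:+1/0*
  | [0] end (terminal -1, X#8); searched 10 to 10
X moving scores +1; X passing scores -1

zugzwang(10, X) = False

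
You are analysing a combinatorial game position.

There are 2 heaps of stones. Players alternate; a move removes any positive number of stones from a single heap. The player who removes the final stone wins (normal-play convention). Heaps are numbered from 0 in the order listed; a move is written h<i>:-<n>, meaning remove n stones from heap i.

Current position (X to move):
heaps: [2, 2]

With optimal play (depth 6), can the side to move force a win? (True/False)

X winning at [(2,2)]: False

[(2,2)] X move#1: h0:-1:-1/(1,2)*, h0:-2:-1/(0,2), h1:-1:-1/(2,1), h1:-2:-1/(2,0)
[(1,2)] O move#2: h0:-1:-1/(0,2), h1:-1:+1/(1,1)*, h1:-2:-1/(1,0)
[(1,1)] X move#3: h0:-1:-1/(0,1)*, h1:-1:-1/(1,0)
[(0,1)] O move#4: h1:-1:+1/(0,0)*
[(0,0)] end (terminal -1, X#5); searched (2,2) to 6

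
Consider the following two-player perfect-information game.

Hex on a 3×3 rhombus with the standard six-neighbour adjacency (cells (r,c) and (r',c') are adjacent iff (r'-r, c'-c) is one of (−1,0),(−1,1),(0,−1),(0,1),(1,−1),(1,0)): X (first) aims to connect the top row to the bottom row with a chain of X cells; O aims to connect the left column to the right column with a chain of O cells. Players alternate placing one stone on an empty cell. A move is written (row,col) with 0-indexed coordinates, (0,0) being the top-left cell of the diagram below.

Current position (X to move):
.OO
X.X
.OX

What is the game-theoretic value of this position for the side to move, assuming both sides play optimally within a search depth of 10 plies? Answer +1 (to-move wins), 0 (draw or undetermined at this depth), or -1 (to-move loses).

value(.OO/X.X/.OX, X) = +1

p1 X@[.OO/X.X/.OX]: (0,0)[XOO/X.X/.OX]+1* (1,1)[.OO/XXX/.OX]-1 (2,0)[.OO/X.X/XOX]-1
p2 O@[XOO/X.X/.OX]: (1,1)[XOO/XOX/.OX]-1* (2,0)[XOO/X.X/OOX]-1
p3 X@[XOO/XOX/.OX]: (2,0)[XOO/XOX/XOX]+1*
p4 O@[XOO/XOX/XOX] terminal -1; root [.OO/X.X/.OX] d10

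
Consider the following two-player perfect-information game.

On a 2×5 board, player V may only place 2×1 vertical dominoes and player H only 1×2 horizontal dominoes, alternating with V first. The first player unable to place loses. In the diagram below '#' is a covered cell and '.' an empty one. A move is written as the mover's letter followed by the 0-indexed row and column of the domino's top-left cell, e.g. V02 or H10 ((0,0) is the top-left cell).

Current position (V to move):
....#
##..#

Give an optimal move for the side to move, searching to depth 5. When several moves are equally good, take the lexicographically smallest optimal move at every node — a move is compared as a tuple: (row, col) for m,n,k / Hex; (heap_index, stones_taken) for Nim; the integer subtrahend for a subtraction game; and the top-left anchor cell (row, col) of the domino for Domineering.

V's best at [....#/##..#]: V02

ply 1, V at ....#/##..# | V02=+1→..#.#/###.#*; V03=-1→...##/##.##
ply 2, H at ..#.#/###.# | H00=-1→###.#/###.#*
ply 3, V at ###.#/###.# | V03=+1→#####/#####*
ply 4: #####/##### is terminal -1 (H); from ....#/##..# depth 5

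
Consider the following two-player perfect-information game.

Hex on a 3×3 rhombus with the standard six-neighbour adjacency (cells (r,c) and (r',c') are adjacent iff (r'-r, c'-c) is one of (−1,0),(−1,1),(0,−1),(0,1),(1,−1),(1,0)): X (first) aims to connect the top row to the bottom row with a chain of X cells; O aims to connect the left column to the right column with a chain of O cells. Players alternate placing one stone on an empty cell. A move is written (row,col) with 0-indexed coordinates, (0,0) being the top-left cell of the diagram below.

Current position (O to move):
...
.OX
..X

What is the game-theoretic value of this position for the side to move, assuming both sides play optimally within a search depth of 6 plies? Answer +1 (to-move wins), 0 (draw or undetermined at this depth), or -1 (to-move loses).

p1 O@[.../.OX/..X]: (0,0)[O../.OX/..X]-1 (0,1)[.O./.OX/..X]-1 (0,2)[..O/.OX/..X]+1* (1,0)[.../OOX/..X]-1 (2,0)[.../.OX/O.X]-1 (2,1)[.../.OX/.OX]-1
p2 X@[..O/.OX/..X]: (0,0)[X.O/.OX/..X]-1* (0,1)[.XO/.OX/..X]-1 (1,0)[..O/XOX/..X]-1 (2,0)[..O/.OX/X.X]-1 (2,1)[..O/.OX/.XX]-1
p3 O@[X.O/.OX/..X]: (0,1)[XOO/.OX/..X]+1* (1,0)[X.O/OOX/..X]+1 (2,0)[X.O/.OX/O.X]+1 (2,1)[X.O/.OX/.OX]+1
p4 X@[XOO/.OX/..X]: (1,0)[XOO/XOX/..X]-1* (2,0)[XOO/.OX/X.X]-1 (2,1)[XOO/.OX/.XX]-1
p5 O@[XOO/XOX/..X]: (2,0)[XOO/XOX/O.X]+1* (2,1)[XOO/XOX/.OX]-1
p6 X@[XOO/XOX/O.X] terminal -1; root [.../.OX/..X] d6

value(.../.OX/..X, O) = +1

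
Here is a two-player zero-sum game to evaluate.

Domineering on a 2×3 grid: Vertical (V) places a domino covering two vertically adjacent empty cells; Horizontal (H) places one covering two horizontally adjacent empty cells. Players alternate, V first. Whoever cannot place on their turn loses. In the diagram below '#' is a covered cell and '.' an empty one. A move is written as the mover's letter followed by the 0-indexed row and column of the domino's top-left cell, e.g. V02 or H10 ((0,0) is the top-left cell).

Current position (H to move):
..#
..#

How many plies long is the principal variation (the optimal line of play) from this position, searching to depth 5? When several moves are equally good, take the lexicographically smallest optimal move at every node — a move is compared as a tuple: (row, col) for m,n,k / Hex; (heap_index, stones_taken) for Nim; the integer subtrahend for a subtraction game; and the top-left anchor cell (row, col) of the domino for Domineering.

PV length from [..#/..#]: 1 ply

ply 1, H at ..#/..# | H00=+1→###/..#*; H10=+1→..#/###
ply 2: ###/..# is terminal -1 (V); from ..#/..# depth 5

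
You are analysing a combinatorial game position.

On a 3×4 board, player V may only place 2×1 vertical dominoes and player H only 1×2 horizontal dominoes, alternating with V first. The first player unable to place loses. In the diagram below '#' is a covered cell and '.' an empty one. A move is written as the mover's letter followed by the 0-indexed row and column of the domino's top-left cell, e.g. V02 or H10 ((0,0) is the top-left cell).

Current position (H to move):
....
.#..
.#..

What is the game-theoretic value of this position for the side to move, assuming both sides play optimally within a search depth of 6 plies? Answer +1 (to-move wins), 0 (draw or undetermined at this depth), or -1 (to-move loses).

[..../.#../.#..] H move#1: H00:-1/##../.#../.#.., H01:-1/.##./.#../.#.., H02:-1/..##/.#../.#.., H12:+1/..../.###/.#..*, H22:-1/..../.#../.###
[..../.###/.#..] V move#2: V00:-1/#.../####/.#..*, V10:-1/..../####/##..
[#.../####/.#..] H move#3: H01:+1/###./####/.#..*, H02:+1/#.##/####/.#.., H22:+1/#.../####/.###
[###./####/.#..] end (terminal -1, V#4); searched ..../.#../.#.. to 6

value(..../.#../.#.., H) = +1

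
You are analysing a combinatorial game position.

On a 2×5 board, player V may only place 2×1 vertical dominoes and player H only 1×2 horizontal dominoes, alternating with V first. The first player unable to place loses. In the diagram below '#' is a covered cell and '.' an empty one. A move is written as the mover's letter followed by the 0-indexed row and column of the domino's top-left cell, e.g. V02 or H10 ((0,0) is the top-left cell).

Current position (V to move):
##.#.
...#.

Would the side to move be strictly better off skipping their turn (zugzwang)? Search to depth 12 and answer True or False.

ply 1, V at ##.#./...#. | V02=+1→####./..##.*; V04=-1→##.##/...##
ply 2, H at ####./..##. | H10=-1→####./####.*
ply 3, V at ####./####. | V04=+1→#####/#####*
ply 4: #####/##### is terminal -1 (H); from ##.#./...#. depth 12
pass branch (H moves first from the same position):
  | ply 1, H at ##.#./...#. | H10=-1→##.#./##.#.*; H11=-1→##.#./.###.
  | ply 2, V at ##.#./##.#. | V02=+1→####./####.*; V04=+1→##.##/##.##
  | ply 3: ####./####. is terminal -1 (H); from ##.#./...#. depth 12
V moving scores +1; V passing scores +1

zugzwang(##.#./...#., V) = False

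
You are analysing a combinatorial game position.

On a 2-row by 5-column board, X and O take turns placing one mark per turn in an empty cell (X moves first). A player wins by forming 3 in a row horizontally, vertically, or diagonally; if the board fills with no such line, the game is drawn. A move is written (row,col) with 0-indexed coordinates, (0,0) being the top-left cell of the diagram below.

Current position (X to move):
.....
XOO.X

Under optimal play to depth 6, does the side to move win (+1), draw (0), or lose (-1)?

p1 X@[...../XOO.X]: (0,0)[X..../XOO.X]-1 (0,1)[.X.../XOO.X]-1 (0,2)[..X../XOO.X]-1 (0,3)[...X./XOO.X]-1 (0,4)[....X/XOO.X]-1 (1,3)[...../XOOXX]+0*
p2 O@[...../XOOXX]: (0,0)[O..../XOOXX]+0* (0,1)[.O.../XOOXX]+0 (0,2)[..O../XOOXX]+0 (0,3)[...O./XOOXX]+0 (0,4)[....O/XOOXX]+0
p3 X@[O..../XOOXX]: (0,1)[OX.../XOOXX]+0* (0,2)[O.X../XOOXX]+0 (0,3)[O..X./XOOXX]+0 (0,4)[O...X/XOOXX]+0
p4 O@[OX.../XOOXX]: (0,2)[OXO../XOOXX]+0* (0,3)[OX.O./XOOXX]+0 (0,4)[OX..O/XOOXX]+0
p5 X@[OXO../XOOXX]: (0,3)[OXOX./XOOXX]+0* (0,4)[OXO.X/XOOXX]+0
p6 O@[OXOX./XOOXX]: (0,4)[OXOXO/XOOXX]+0*
p7 X@[OXOXO/XOOXX] terminal +0; root [...../XOO.X] d6

value(...../XOO.X, X) = 0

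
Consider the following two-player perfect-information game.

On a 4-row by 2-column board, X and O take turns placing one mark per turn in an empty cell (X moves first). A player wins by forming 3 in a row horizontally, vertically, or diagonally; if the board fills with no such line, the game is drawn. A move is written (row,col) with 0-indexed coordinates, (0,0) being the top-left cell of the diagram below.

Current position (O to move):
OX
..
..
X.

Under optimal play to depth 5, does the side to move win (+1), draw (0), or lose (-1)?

value(OX/../../X., O) = 0

p1 O@[OX/../../X.]: (1,0)[OX/O./../X.]+0* (1,1)[OX/.O/../X.]+0 (2,0)[OX/../O./X.]+0 (2,1)[OX/../.O/X.]+0 (3,1)[OX/../../XO]+0
p2 X@[OX/O./../X.]: (1,1)[OX/OX/../X.]-1 (2,0)[OX/O./X./X.]+0* (2,1)[OX/O./.X/X.]-1 (3,1)[OX/O./../XX]-1
p3 O@[OX/O./X./X.]: (1,1)[OX/OO/X./X.]+0* (2,1)[OX/O./XO/X.]+0 (3,1)[OX/O./X./XO]+0
p4 X@[OX/OO/X./X.]: (2,1)[OX/OO/XX/X.]+0* (3,1)[OX/OO/X./XX]+0
p5 O@[OX/OO/XX/X.]: (3,1)[OX/OO/XX/XO]+0*
p6 X@[OX/OO/XX/XO] terminal +0; root [OX/../../X.] d5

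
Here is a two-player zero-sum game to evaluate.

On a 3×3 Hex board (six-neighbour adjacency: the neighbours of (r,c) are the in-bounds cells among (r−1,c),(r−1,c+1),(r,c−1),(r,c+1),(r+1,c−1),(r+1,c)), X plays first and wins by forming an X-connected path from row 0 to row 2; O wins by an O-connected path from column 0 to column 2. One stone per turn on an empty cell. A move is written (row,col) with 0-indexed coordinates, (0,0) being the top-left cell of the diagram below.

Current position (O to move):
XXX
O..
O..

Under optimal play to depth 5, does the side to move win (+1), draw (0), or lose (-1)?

p1 O@[XXX/O../O..]: (1,1)[XXX/OO./O..]-1 (1,2)[XXX/O.O/O..]+1* (2,1)[XXX/O../OO.]+1 (2,2)[XXX/O../O.O]-1
p2 X@[XXX/O.O/O..]: (1,1)[XXX/OXO/O..]-1* (2,1)[XXX/O.O/OX.]-1 (2,2)[XXX/O.O/O.X]-1
p3 O@[XXX/OXO/O..]: (2,1)[XXX/OXO/OO.]+1* (2,2)[XXX/OXO/O.O]-1
p4 X@[XXX/OXO/OO.] terminal -1; root [XXX/O../O..] d5

value(XXX/O../O.., O) = +1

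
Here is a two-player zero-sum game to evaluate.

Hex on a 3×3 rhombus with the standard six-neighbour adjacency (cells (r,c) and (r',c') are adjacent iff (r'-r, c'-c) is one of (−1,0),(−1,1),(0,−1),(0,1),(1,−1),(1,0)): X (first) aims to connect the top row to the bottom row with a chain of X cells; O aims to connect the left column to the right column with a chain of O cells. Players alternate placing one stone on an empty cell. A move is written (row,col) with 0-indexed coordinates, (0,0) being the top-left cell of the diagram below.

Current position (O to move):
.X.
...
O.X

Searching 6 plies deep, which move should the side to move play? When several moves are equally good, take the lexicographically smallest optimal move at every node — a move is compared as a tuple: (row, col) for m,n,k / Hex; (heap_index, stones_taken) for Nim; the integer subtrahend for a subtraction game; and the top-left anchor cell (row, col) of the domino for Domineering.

ply 1, O at .X./.../O.X | (0,0)=-1→OX./.../O.X; (0,2)=-1→.XO/.../O.X; (1,0)=-1→.X./O../O.X; (1,1)=+1→.X./.O./O.X*; (1,2)=+1→.X./..O/O.X; (2,1)=-1→.X./.../OOX
ply 2, X at .X./.O./O.X | (0,0)=-1→XX./.O./O.X*; (0,2)=-1→.XX/.O./O.X; (1,0)=-1→.X./XO./O.X; (1,2)=-1→.X./.OX/O.X; (2,1)=-1→.X./.O./OXX
ply 3, O at XX./.O./O.X | (0,2)=+1→XXO/.O./O.X*; (1,0)=+1→XX./OO./O.X; (1,2)=+1→XX./.OO/O.X; (2,1)=+1→XX./.O./OOX
ply 4: XXO/.O./O.X is terminal -1 (X); from .X./.../O.X depth 6

O's best at [.X./.../O.X]: (1,1)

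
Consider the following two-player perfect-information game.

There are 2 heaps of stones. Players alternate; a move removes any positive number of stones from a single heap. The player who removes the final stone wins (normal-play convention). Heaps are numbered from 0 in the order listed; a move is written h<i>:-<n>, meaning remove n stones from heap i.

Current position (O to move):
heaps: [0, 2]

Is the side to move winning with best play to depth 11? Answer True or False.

p1 O@[(0,2)]: h1:-1[(0,1)]-1 h1:-2[(0,0)]+1*
p2 X@[(0,0)] terminal -1; root [(0,2)] d11

O winning at [(0,2)]: True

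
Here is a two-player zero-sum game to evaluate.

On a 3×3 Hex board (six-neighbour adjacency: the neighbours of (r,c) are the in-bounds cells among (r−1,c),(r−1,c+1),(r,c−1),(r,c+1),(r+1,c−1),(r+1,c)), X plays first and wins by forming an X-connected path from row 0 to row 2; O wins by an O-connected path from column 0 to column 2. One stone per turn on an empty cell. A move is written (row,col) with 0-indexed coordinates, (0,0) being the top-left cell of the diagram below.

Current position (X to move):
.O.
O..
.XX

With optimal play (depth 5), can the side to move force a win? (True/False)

X winning at [.O./O../.XX]: True

ply 1, X at .O./O../.XX | (0,0)=-1→XO./O../.XX; (0,2)=+1→.OX/O../.XX*; (1,1)=-1→.O./OX./.XX; (1,2)=-1→.O./O.X/.XX; (2,0)=-1→.O./O../XXX
ply 2, O at .OX/O../.XX | (0,0)=-1→OOX/O../.XX*; (1,1)=-1→.OX/OO./.XX; (1,2)=-1→.OX/O.O/.XX; (2,0)=-1→.OX/O../OXX
ply 3, X at OOX/O../.XX | (1,1)=+1→OOX/OX./.XX*; (1,2)=+1→OOX/O.X/.XX; (2,0)=+1→OOX/O../XXX
ply 4: OOX/OX./.XX is terminal -1 (O); from .O./O../.XX depth 5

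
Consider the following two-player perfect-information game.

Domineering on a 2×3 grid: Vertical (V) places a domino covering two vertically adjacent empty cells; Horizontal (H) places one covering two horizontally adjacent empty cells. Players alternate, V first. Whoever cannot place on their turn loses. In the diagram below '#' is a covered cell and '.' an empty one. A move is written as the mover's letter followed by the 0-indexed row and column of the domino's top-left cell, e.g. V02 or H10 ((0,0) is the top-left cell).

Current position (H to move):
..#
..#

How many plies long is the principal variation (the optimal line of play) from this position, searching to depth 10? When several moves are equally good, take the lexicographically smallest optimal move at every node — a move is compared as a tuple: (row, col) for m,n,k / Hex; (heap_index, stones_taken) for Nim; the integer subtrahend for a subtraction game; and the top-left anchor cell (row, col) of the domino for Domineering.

PV length from [..#/..#]: 1 ply

p1 H@[..#/..#]: H00[###/..#]+1* H10[..#/###]+1
p2 V@[###/..#] terminal -1; root [..#/..#] d10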